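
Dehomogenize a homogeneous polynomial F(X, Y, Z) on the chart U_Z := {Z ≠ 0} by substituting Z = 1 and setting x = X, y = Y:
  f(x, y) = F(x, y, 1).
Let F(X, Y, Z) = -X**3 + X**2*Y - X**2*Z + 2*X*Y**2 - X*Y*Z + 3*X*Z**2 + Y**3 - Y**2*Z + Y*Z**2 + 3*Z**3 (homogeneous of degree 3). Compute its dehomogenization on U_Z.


f(x, y) = -x**3 + x**2*y - x**2 + 2*x*y**2 - x*y + 3*x + y**3 - y**2 + y + 3

On U_Z we set Z = 1. Each monomial c·X^i·Y^j·Z^k in F becomes c·x^i·y^j·1^k = c·x^i·y^j.
Substituting Z = 1: F(X, Y, 1) = -x**3 + x**2*y - x**2 + 2*x*y**2 - x*y + 3*x + y**3 - y**2 + y + 3.
Note: deg(f) ≤ deg(F) = 3; strict inequality happens when F is divisible by Z (lost terms).


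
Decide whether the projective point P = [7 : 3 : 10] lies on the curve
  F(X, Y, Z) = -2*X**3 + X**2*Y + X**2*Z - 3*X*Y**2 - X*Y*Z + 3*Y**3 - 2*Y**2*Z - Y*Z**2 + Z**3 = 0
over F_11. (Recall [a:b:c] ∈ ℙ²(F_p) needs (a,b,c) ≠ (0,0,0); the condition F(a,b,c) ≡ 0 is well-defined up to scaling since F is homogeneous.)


F(7,3,10) ≡ 10 (mod 11); P is NOT on the curve.

Evaluate F(7, 3, 10) term-by-term (mod 11).
  -2*X**3 ↦ -2·343·1·1 = -686
  X**2*Y ↦ 1·49·3·1 = 147
  X**2*Z ↦ 1·49·1·10 = 490
  -3*X*Y**2 ↦ -3·7·9·1 = -189
  -X*Y*Z ↦ -1·7·3·10 = -210
  3*Y**3 ↦ 3·1·27·1 = 81
  -2*Y**2*Z ↦ -2·1·9·10 = -180
  -Y*Z**2 ↦ -1·1·3·100 = -300
  Z**3 ↦ 1·1·1·1000 = 1000
Sum: F(7, 3, 10) = (-686) + (147) + (490) + (-189) + (-210) + (81) + (-180) + (-300) + (1000) = 153.
Reducing mod 11: 153 ≡ 10 (mod 11).
Since F(a, b, c) ≡ 10 ≠ 0 (mod 11), P does NOT lie on the curve.


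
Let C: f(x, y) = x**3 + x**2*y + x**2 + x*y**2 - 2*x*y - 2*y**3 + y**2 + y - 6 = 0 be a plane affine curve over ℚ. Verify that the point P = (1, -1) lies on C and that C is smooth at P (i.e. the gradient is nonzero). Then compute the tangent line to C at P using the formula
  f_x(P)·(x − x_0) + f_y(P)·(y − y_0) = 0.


Tangent line at P: 6*x - 10*y - 16 = 0.

Step 1: f(1, -1) = 0, so P lies on C.
Step 2: partial derivatives
  f_x(x, y) = 3*x**2 + 2*x*y + 2*x + y**2 - 2*y, f_y(x, y) = x**2 + 2*x*y - 2*x - 6*y**2 + 2*y + 1.
  f_x(P) = 6, f_y(P) = -10 (gradient nonzero, so P is smooth).
Step 3: tangent line at P: 6·(x − 1) + -10·(y − -1) = 0.
Expanding: 6*x - 10*y - 16 = 0.


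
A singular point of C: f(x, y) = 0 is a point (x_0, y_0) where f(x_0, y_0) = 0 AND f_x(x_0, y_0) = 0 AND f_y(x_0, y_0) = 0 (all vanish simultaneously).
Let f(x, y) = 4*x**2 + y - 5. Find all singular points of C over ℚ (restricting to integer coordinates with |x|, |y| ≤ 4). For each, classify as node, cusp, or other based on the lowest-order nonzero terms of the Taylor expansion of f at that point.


No singular points in the scanned grid; C is smooth there.

Compute partial derivatives:
  f_x = 8*x.
  f_y = 1.
f_y = 1 is a nonzero constant, so f_y never vanishes: no point (x, y) can satisfy f = f_x = f_y = 0. In particular no (x, y) ∈ {−4, ..., 4}² is singular; the curve is smooth.


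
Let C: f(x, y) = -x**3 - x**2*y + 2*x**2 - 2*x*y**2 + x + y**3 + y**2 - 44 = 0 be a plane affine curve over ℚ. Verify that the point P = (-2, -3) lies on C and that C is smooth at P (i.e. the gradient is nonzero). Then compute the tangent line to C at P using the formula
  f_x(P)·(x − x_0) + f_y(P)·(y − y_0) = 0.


Tangent line at P: -49*x - 7*y - 119 = 0.

Step 1: f(-2, -3) = 0, so P lies on C.
Step 2: partial derivatives
  f_x(x, y) = -3*x**2 - 2*x*y + 4*x - 2*y**2 + 1, f_y(x, y) = -x**2 - 4*x*y + 3*y**2 + 2*y.
  f_x(P) = -49, f_y(P) = -7 (gradient nonzero, so P is smooth).
Step 3: tangent line at P: -49·(x − -2) + -7·(y − -3) = 0.
Expanding: -49*x - 7*y - 119 = 0.


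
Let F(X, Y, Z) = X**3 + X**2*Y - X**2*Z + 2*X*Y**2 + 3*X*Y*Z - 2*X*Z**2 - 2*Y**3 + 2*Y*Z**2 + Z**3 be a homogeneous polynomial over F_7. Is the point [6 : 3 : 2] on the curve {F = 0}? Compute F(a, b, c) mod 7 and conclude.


F(6,3,2) ≡ 6 (mod 7); P is NOT on the curve.

Evaluate F(6, 3, 2) term-by-term (mod 7).
  X**3 ↦ 1·216·1·1 = 216
  X**2*Y ↦ 1·36·3·1 = 108
  -X**2*Z ↦ -1·36·1·2 = -72
  2*X*Y**2 ↦ 2·6·9·1 = 108
  3*X*Y*Z ↦ 3·6·3·2 = 108
  -2*X*Z**2 ↦ -2·6·1·4 = -48
  -2*Y**3 ↦ -2·1·27·1 = -54
  2*Y*Z**2 ↦ 2·1·3·4 = 24
  Z**3 ↦ 1·1·1·8 = 8
Sum: F(6, 3, 2) = (216) + (108) + (-72) + (108) + (108) + (-48) + (-54) + (24) + (8) = 398.
Reducing mod 7: 398 ≡ 6 (mod 7).
Since F(a, b, c) ≡ 6 ≠ 0 (mod 7), P does NOT lie on the curve.


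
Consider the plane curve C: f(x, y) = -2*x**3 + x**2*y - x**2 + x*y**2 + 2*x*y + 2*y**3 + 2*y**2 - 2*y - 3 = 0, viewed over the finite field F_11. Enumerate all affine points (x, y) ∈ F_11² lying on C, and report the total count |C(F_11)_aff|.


Affine F_11-points: {(0, 8), (1, 1), (2, 1), (3, 0), (3, 5), (3, 9), (4, 4), (4, 5), (4, 10), (6, 5), (7, 10), (8, 1), (9, 6), (10, 10)}; count = 14.

For each of the 121 pairs (x, y) ∈ F_11², evaluate f(x, y) mod 11. Record the zeros.
  x = 0: [0↦8, 1↦10, 2↦6, 3↦8, 4↦6, 5↦1, 6↦5, 7↦8, 8↦0, 9↦4, 10↦10]  zeros at y ∈ {8}
  x = 1: [0↦5, 1↦0, 2↦2, 3↦1, 4↦9, 5↦5, 6↦1, 7↦9, 8↦8, 9↦10, 10↦5]  zeros at y ∈ {1}
  x = 2: [0↦10, 1↦0, 2↦10, 3↦8, 4↦6, 5↦5, 6↦6, 7↦10, 8↦7, 9↦9, 10↦6]  zeros at y ∈ {1}
  x = 3: [0↦0, 1↦9, 2↦7, 3↦6, 4↦7, 5↦0, 6↦8, 7↦10, 8↦7, 9↦0, 10↦1]  zeros at y ∈ {0, 5, 9}
  x = 4: [0↦7, 1↦4, 2↦3, 3↦5, 4↦0, 5↦0, 6↦6, 7↦8, 8↦7, 9↦4, 10↦0]  zeros at y ∈ {4, 5, 10}
  x = 5: [0↦8, 1↦6, 2↦8, 3↦4, 4↦6, 5↦4, 6↦10, 7↦3, 8↦6, 9↦9, 10↦2]  zeros at y ∈ ∅
  x = 6: [0↦2, 1↦3, 2↦10, 3↦2, 4↦2, 5↦0, 6↦8, 7↦5, 8↦3, 9↦3, 10↦6]  zeros at y ∈ {5}
  x = 7: [0↦10, 1↦5, 2↦8, 3↦9, 4↦9, 5↦9, 6↦10, 7↦2, 8↦8, 9↦7, 10↦0]  zeros at y ∈ {10}
  x = 8: [0↦9, 1↦0, 2↦1, 3↦2, 4↦4, 5↦8, 6↦4, 7↦4, 8↦9, 9↦9, 10↦5]  zeros at y ∈ {1}
  x = 9: [0↦9, 1↦9, 2↦10, 3↦2, 4↦8, 5↦7, 6↦0, 7↦10, 8↦5, 9↦8, 10↦9]  zeros at y ∈ {6}
  x = 10: [0↦9, 1↦9, 2↦1, 3↦8, 4↦9, 5↦5, 6↦8, 7↦8, 8↦6, 9↦3, 10↦0]  zeros at y ∈ {10}
Collecting zeros: affine points = {(0, 8), (1, 1), (2, 1), (3, 0), (3, 5), (3, 9), (4, 4), (4, 5), (4, 10), (6, 5), (7, 10), (8, 1), (9, 6), (10, 10)}.
Total count |C(F_11)_aff| = 14.


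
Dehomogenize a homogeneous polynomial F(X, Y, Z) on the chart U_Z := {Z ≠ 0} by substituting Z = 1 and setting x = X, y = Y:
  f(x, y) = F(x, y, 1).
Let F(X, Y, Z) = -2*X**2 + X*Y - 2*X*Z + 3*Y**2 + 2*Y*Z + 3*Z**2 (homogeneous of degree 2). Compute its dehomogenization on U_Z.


f(x, y) = -2*x**2 + x*y - 2*x + 3*y**2 + 2*y + 3

On U_Z we set Z = 1. Each monomial c·X^i·Y^j·Z^k in F becomes c·x^i·y^j·1^k = c·x^i·y^j.
Substituting Z = 1: F(X, Y, 1) = -2*x**2 + x*y - 2*x + 3*y**2 + 2*y + 3.
Note: deg(f) ≤ deg(F) = 2; strict inequality happens when F is divisible by Z (lost terms).


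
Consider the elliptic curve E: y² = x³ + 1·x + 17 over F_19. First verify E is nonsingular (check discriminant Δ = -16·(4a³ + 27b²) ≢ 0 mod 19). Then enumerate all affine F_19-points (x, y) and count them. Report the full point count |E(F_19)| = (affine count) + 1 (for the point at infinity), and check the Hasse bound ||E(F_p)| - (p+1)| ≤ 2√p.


Affine points = {(0, 6), (0, 13), (1, 0), (3, 3), (3, 16), (4, 3), (4, 16), (6, 7), (6, 12), (7, 5), (7, 14), (8, 9), (8, 10), (10, 1), (10, 18), (12, 3), (12, 16), (13, 2), (13, 17), (14, 1), (14, 18), (15, 5), (15, 14), (16, 5), (16, 14), (17, 8), (17, 11)}; affine count = 27; |E(F_19)| = 28.

Discriminant check: Δ ∝ 4a³ + 27b² = 4·1³ + 27·17² = 4·1 + 27·289 ≡ 17 (mod 19). Nonzero ⇒ E is nonsingular.
For each x ∈ F_19, compute rhs = x³ + 1·x + 17 mod 19, then count y ∈ F_19 with y² ≡ rhs.
  x = 0: rhs = 17, matching y values: 6, 13 (2 points).
  x = 1: rhs = 0, matching y values: 0 (1 points).
  x = 2: rhs = 8, matching y values: none (0 points).
  x = 3: rhs = 9, matching y values: 3, 16 (2 points).
  x = 4: rhs = 9, matching y values: 3, 16 (2 points).
  x = 5: rhs = 14, matching y values: none (0 points).
  x = 6: rhs = 11, matching y values: 7, 12 (2 points).
  x = 7: rhs = 6, matching y values: 5, 14 (2 points).
  x = 8: rhs = 5, matching y values: 9, 10 (2 points).
  x = 9: rhs = 14, matching y values: none (0 points).
  x = 10: rhs = 1, matching y values: 1, 18 (2 points).
  x = 11: rhs = 10, matching y values: none (0 points).
  x = 12: rhs = 9, matching y values: 3, 16 (2 points).
  x = 13: rhs = 4, matching y values: 2, 17 (2 points).
  x = 14: rhs = 1, matching y values: 1, 18 (2 points).
  x = 15: rhs = 6, matching y values: 5, 14 (2 points).
  x = 16: rhs = 6, matching y values: 5, 14 (2 points).
  x = 17: rhs = 7, matching y values: 8, 11 (2 points).
  x = 18: rhs = 15, matching y values: none (0 points).
Total affine count: 27.
Full point count |E(F_19)| = 27 + 1 = 28.
Hasse bound: |28 − (19+1)| = |8| = 8 ≤ 2√19 ≈ 8.7178 ✓.


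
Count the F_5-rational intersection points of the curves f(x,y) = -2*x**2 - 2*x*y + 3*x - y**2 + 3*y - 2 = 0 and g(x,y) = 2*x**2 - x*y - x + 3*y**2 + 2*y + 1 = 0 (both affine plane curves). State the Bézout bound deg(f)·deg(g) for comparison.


Common zeros: ∅; count = 0; Bézout bound = 4.

deg(f) = 2, deg(g) = 2, so Bézout bound = 4.
Scan x ∈ F_5. For each x, list the y ∈ F_5 with f(x, y) ≡ 0 and those with g(x, y) ≡ 0 (mod 5); the common zeros in that column are the intersection.
  x = 0: f ≡ 0 at y ∈ {1, 2}; g ≡ 0 at y ∈ ∅; common: ∅.
  x = 1: f ≡ 0 at y ∈ ∅; g ≡ 0 at y ∈ ∅; common: ∅.
  x = 2: f ≡ 0 at y ∈ {2}; g ≡ 0 at y ∈ {1, 4}; common: ∅.
  x = 3: f ≡ 0 at y ∈ {1}; g ≡ 0 at y ∈ {3, 4}; common: ∅.
  x = 4: f ≡ 0 at y ∈ ∅; g ≡ 0 at y ∈ {1, 3}; common: ∅.
Collecting: common zeros = ∅, so the count is 0.
Comparison with the Bézout bound: 0 ≤ 4 = deg(f)·deg(g), as expected for curves with no common component (the affine F_5-count falls short of the bound because intersections may lie at infinity, over extension fields, or carry multiplicity).


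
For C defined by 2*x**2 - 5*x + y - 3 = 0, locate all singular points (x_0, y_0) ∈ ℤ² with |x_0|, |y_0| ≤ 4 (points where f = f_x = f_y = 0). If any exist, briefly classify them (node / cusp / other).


No singular points in the scanned grid; C is smooth there.

Compute partial derivatives:
  f_x = 4*x - 5.
  f_y = 1.
f_y = 1 is a nonzero constant, so f_y never vanishes: no point (x, y) can satisfy f = f_x = f_y = 0. In particular no (x, y) ∈ {−4, ..., 4}² is singular; the curve is smooth.


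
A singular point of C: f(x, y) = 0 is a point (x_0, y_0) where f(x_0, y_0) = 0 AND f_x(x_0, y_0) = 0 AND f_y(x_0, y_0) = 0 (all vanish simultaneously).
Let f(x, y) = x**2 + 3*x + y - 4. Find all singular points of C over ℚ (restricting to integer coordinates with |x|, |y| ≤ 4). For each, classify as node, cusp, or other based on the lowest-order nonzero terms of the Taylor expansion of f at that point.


No singular points in the scanned grid; C is smooth there.

Compute partial derivatives:
  f_x = 2*x + 3.
  f_y = 1.
f_y = 1 is a nonzero constant, so f_y never vanishes: no point (x, y) can satisfy f = f_x = f_y = 0. In particular no (x, y) ∈ {−4, ..., 4}² is singular; the curve is smooth.


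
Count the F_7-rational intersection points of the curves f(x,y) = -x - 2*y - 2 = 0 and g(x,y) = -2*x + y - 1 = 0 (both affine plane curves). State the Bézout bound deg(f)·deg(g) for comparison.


Common zeros: {(2, 5)}; count = 1; Bézout bound = 1.

deg(f) = 1, deg(g) = 1, so Bézout bound = 1.
Scan x ∈ F_7. For each x, list the y ∈ F_7 with f(x, y) ≡ 0 and those with g(x, y) ≡ 0 (mod 7); the common zeros in that column are the intersection.
  x = 0: f ≡ 0 at y ∈ {6}; g ≡ 0 at y ∈ {1}; common: ∅.
  x = 1: f ≡ 0 at y ∈ {2}; g ≡ 0 at y ∈ {3}; common: ∅.
  x = 2: f ≡ 0 at y ∈ {5}; g ≡ 0 at y ∈ {5}; common: {5}.
  x = 3: f ≡ 0 at y ∈ {1}; g ≡ 0 at y ∈ {0}; common: ∅.
  x = 4: f ≡ 0 at y ∈ {4}; g ≡ 0 at y ∈ {2}; common: ∅.
  x = 5: f ≡ 0 at y ∈ {0}; g ≡ 0 at y ∈ {4}; common: ∅.
  x = 6: f ≡ 0 at y ∈ {3}; g ≡ 0 at y ∈ {6}; common: ∅.
Collecting: common zeros = {(2, 5)}, so the count is 1.
Comparison with the Bézout bound: 1 ≤ 1 = deg(f)·deg(g), as expected for curves with no common component (the bound is attained).


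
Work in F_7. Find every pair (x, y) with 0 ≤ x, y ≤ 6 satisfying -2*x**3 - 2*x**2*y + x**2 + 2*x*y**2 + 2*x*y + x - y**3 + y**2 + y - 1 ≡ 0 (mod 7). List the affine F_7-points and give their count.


Affine F_7-points: {(0, 1), (0, 6), (2, 4), (5, 3), (5, 5), (6, 4)}; count = 6.

For each of the 49 pairs (x, y) ∈ F_7², evaluate f(x, y) mod 7. Record the zeros.
  x = 0: [0↦6, 1↦0, 2↦4, 3↦5, 4↦4, 5↦2, 6↦0]  zeros at y ∈ {1, 6}
  x = 1: [0↦6, 1↦2, 2↦5, 3↦2, 4↦1, 5↦3, 6↦2]  zeros at y ∈ ∅
  x = 2: [0↦3, 1↦4, 2↦2, 3↦5, 4↦0, 5↦2, 6↦5]  zeros at y ∈ {4}
  x = 3: [0↦6, 1↦1, 2↦4, 3↦2, 4↦3, 5↦1, 6↦4]  zeros at y ∈ ∅
  x = 4: [0↦3, 1↦2, 2↦6, 3↦2, 4↦5, 5↦2, 6↦1]  zeros at y ∈ ∅
  x = 5: [0↦3, 1↦2, 2↦3, 3↦0, 4↦1, 5↦0, 6↦5]  zeros at y ∈ {3, 5}
  x = 6: [0↦1, 1↦3, 2↦4, 3↦5, 4↦0, 5↦4, 6↦4]  zeros at y ∈ {4}
Collecting zeros: affine points = {(0, 1), (0, 6), (2, 4), (5, 3), (5, 5), (6, 4)}.
Total count |C(F_7)_aff| = 6.


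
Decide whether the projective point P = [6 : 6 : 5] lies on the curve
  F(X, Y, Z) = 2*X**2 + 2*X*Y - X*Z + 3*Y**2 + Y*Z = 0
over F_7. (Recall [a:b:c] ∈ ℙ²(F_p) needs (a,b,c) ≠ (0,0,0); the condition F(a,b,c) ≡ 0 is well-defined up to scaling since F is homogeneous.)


F(6,6,5) ≡ 0 (mod 7); P is on the curve.

Evaluate F(6, 6, 5) term-by-term (mod 7).
  2*X**2 ↦ 2·36·1·1 = 72
  2*X*Y ↦ 2·6·6·1 = 72
  -X*Z ↦ -1·6·1·5 = -30
  3*Y**2 ↦ 3·1·36·1 = 108
  Y*Z ↦ 1·1·6·5 = 30
Sum: F(6, 6, 5) = (72) + (72) + (-30) + (108) + (30) = 252.
Reducing mod 7: 252 ≡ 0 (mod 7).
Since F(a, b, c) ≡ 0 (mod 7), P lies on the curve.


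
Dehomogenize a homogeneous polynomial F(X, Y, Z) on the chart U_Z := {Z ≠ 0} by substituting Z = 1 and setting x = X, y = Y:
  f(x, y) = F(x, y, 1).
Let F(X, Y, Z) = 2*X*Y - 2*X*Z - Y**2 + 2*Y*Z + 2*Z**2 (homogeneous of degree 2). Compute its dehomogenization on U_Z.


f(x, y) = 2*x*y - 2*x - y**2 + 2*y + 2

On U_Z we set Z = 1. Each monomial c·X^i·Y^j·Z^k in F becomes c·x^i·y^j·1^k = c·x^i·y^j.
Substituting Z = 1: F(X, Y, 1) = 2*x*y - 2*x - y**2 + 2*y + 2.
Note: deg(f) ≤ deg(F) = 2; strict inequality happens when F is divisible by Z (lost terms).


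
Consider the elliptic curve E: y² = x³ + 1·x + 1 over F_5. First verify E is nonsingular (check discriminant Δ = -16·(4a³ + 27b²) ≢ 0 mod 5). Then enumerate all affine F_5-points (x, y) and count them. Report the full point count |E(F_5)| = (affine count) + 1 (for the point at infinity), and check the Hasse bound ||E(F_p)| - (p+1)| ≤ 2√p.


Affine points = {(0, 1), (0, 4), (2, 1), (2, 4), (3, 1), (3, 4), (4, 2), (4, 3)}; affine count = 8; |E(F_5)| = 9.

Discriminant check: Δ ∝ 4a³ + 27b² = 4·1³ + 27·1² = 4·1 + 27·1 ≡ 1 (mod 5). Nonzero ⇒ E is nonsingular.
For each x ∈ F_5, compute rhs = x³ + 1·x + 1 mod 5, then count y ∈ F_5 with y² ≡ rhs.
  x = 0: rhs = 1, matching y values: 1, 4 (2 points).
  x = 1: rhs = 3, matching y values: none (0 points).
  x = 2: rhs = 1, matching y values: 1, 4 (2 points).
  x = 3: rhs = 1, matching y values: 1, 4 (2 points).
  x = 4: rhs = 4, matching y values: 2, 3 (2 points).
Total affine count: 8.
Full point count |E(F_5)| = 8 + 1 = 9.
Hasse bound: |9 − (5+1)| = |3| = 3 ≤ 2√5 ≈ 4.4721 ✓.


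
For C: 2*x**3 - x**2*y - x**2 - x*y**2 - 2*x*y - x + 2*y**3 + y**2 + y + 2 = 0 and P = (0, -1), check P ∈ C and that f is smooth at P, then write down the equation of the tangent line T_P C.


Tangent line at P: 5*y + 5 = 0.

Step 1: f(0, -1) = 0, so P lies on C.
Step 2: partial derivatives
  f_x(x, y) = 6*x**2 - 2*x*y - 2*x - y**2 - 2*y - 1, f_y(x, y) = -x**2 - 2*x*y - 2*x + 6*y**2 + 2*y + 1.
  f_x(P) = 0, f_y(P) = 5 (gradient nonzero, so P is smooth).
Step 3: tangent line at P: 0·(x − 0) + 5·(y − -1) = 0.
Expanding: 5*y + 5 = 0.


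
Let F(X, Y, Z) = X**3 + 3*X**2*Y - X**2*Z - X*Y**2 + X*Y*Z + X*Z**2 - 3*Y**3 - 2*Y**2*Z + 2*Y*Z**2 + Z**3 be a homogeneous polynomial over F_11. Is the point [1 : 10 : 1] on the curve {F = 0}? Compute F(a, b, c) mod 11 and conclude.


F(1,10,1) ≡ 7 (mod 11); P is NOT on the curve.

Evaluate F(1, 10, 1) term-by-term (mod 11).
  X**3 ↦ 1·1·1·1 = 1
  3*X**2*Y ↦ 3·1·10·1 = 30
  -X**2*Z ↦ -1·1·1·1 = -1
  -X*Y**2 ↦ -1·1·100·1 = -100
  X*Y*Z ↦ 1·1·10·1 = 10
  X*Z**2 ↦ 1·1·1·1 = 1
  -3*Y**3 ↦ -3·1·1000·1 = -3000
  -2*Y**2*Z ↦ -2·1·100·1 = -200
  2*Y*Z**2 ↦ 2·1·10·1 = 20
  Z**3 ↦ 1·1·1·1 = 1
Sum: F(1, 10, 1) = (1) + (30) + (-1) + (-100) + (10) + (1) + (-3000) + (-200) + (20) + (1) = -3238.
Reducing mod 11: -3238 ≡ 7 (mod 11).
Since F(a, b, c) ≡ 7 ≠ 0 (mod 11), P does NOT lie on the curve.


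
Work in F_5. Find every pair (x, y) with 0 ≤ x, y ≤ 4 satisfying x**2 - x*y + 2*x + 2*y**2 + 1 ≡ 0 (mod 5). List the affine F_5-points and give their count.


Affine F_5-points: {(1, 1), (1, 2), (3, 1), (3, 3), (4, 0), (4, 2)}; count = 6.

For each of the 25 pairs (x, y) ∈ F_5², evaluate f(x, y) mod 5. Record the zeros.
  x = 0: [0↦1, 1↦3, 2↦4, 3↦4, 4↦3]  zeros at y ∈ ∅
  x = 1: [0↦4, 1↦0, 2↦0, 3↦4, 4↦2]  zeros at y ∈ {1, 2}
  x = 2: [0↦4, 1↦4, 2↦3, 3↦1, 4↦3]  zeros at y ∈ ∅
  x = 3: [0↦1, 1↦0, 2↦3, 3↦0, 4↦1]  zeros at y ∈ {1, 3}
  x = 4: [0↦0, 1↦3, 2↦0, 3↦1, 4↦1]  zeros at y ∈ {0, 2}
Collecting zeros: affine points = {(1, 1), (1, 2), (3, 1), (3, 3), (4, 0), (4, 2)}.
Total count |C(F_5)_aff| = 6.


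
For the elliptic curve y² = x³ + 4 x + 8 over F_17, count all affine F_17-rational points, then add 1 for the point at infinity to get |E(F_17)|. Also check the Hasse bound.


Affine points = {(0, 5), (0, 12), (1, 8), (1, 9), (3, 8), (3, 9), (5, 0), (8, 5), (8, 12), (9, 5), (9, 12), (12, 4), (12, 13), (13, 8), (13, 9), (15, 3), (15, 14)}; affine count = 17; |E(F_17)| = 18.

Discriminant check: Δ ∝ 4a³ + 27b² = 4·4³ + 27·8² = 4·64 + 27·64 ≡ 12 (mod 17). Nonzero ⇒ E is nonsingular.
For each x ∈ F_17, compute rhs = x³ + 4·x + 8 mod 17, then count y ∈ F_17 with y² ≡ rhs.
  x = 0: rhs = 8, matching y values: 5, 12 (2 points).
  x = 1: rhs = 13, matching y values: 8, 9 (2 points).
  x = 2: rhs = 7, matching y values: none (0 points).
  x = 3: rhs = 13, matching y values: 8, 9 (2 points).
  x = 4: rhs = 3, matching y values: none (0 points).
  x = 5: rhs = 0, matching y values: 0 (1 points).
  x = 6: rhs = 10, matching y values: none (0 points).
  x = 7: rhs = 5, matching y values: none (0 points).
  x = 8: rhs = 8, matching y values: 5, 12 (2 points).
  x = 9: rhs = 8, matching y values: 5, 12 (2 points).
  x = 10: rhs = 11, matching y values: none (0 points).
  x = 11: rhs = 6, matching y values: none (0 points).
  x = 12: rhs = 16, matching y values: 4, 13 (2 points).
  x = 13: rhs = 13, matching y values: 8, 9 (2 points).
  x = 14: rhs = 3, matching y values: none (0 points).
  x = 15: rhs = 9, matching y values: 3, 14 (2 points).
  x = 16: rhs = 3, matching y values: none (0 points).
Total affine count: 17.
Full point count |E(F_17)| = 17 + 1 = 18.
Hasse bound: |18 − (17+1)| = |0| = 0 ≤ 2√17 ≈ 8.2462 ✓.


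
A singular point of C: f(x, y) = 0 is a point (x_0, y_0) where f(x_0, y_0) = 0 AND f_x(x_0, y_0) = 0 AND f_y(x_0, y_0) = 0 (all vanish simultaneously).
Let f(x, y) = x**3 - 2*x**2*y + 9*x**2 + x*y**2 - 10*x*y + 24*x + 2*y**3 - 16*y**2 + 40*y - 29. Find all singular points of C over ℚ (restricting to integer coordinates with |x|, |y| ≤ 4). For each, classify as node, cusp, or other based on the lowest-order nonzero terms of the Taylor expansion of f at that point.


Singular points: {(-1, 3)}; classification: cusp.

Compute partial derivatives:
  f_x = 3*x**2 - 4*x*y + 18*x + y**2 - 10*y + 24.
  f_y = -2*x**2 + 2*x*y - 10*x + 6*y**2 - 32*y + 40.
Scan x_0 ∈ {−4, ..., 4}. For each x_0, f_y(x_0, y) is a polynomial in y; find its integer roots y ∈ {−4, ..., 4}, then test f_x and f at those candidates.
  x = -4: f_y(-4, y) = 6*y**2 - 40*y + 48; no integer root y with |y| ≤ 4.
  x = -3: f_y(-3, y) = 6*y**2 - 38*y + 52; vanishes at y ∈ {2}. (-3, 2): f_x = 5 ≠ 0.
  x = -2: f_y(-2, y) = 6*y**2 - 36*y + 52; no integer root y with |y| ≤ 4.
  x = -1: f_y(-1, y) = 6*y**2 - 34*y + 48; vanishes at y ∈ {3}. (-1, 3): f_x = 0, f = 0 — SINGULAR.
  x = 0: f_y(0, y) = 6*y**2 - 32*y + 40; vanishes at y ∈ {2}. (0, 2): f_x = 8 ≠ 0.
  x = 1: f_y(1, y) = 6*y**2 - 30*y + 28; no integer root y with |y| ≤ 4.
  x = 2: f_y(2, y) = 6*y**2 - 28*y + 12; no integer root y with |y| ≤ 4.
  x = 3: f_y(3, y) = 6*y**2 - 26*y - 8; no integer root y with |y| ≤ 4.
  x = 4: f_y(4, y) = 6*y**2 - 24*y - 32; no integer root y with |y| ≤ 4.
Only singular point on the grid: (-1, 3).
Classify: substitute x = -1 + u, y = 3 + v and expand: f = u**3 - 2*u**2*v + u*v**2 + 2*v**3 + v**2.
No constant or linear terms (consistent with a singular point). Quadratic part: v**2. Cubic part: u**3 - 2*u**2*v + u*v**2 + 2*v**3.
The quadratic part v**2 is a perfect square, so there is a single (double) tangent line v = 0, i.e. y = 3. Restricting the cubic part to that line (v = 0) leaves u**3 ≠ 0, so f is not divisible by v and the branch is v² ≈ -u**3 to lowest order — this is a cusp.
Classification: cusp.


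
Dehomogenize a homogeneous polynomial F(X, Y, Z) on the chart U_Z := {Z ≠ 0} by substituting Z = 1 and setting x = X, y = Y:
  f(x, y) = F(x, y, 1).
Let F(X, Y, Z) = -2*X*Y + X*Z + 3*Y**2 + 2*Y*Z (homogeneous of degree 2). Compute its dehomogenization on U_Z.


f(x, y) = -2*x*y + x + 3*y**2 + 2*y

On U_Z we set Z = 1. Each monomial c·X^i·Y^j·Z^k in F becomes c·x^i·y^j·1^k = c·x^i·y^j.
Substituting Z = 1: F(X, Y, 1) = -2*x*y + x + 3*y**2 + 2*y.
Note: deg(f) ≤ deg(F) = 2; strict inequality happens when F is divisible by Z (lost terms).


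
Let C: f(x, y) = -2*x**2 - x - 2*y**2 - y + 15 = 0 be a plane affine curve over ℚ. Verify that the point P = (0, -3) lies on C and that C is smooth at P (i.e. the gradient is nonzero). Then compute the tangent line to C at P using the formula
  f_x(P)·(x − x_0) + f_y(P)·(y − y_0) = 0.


Tangent line at P: -x + 11*y + 33 = 0.

Step 1: f(0, -3) = 0, so P lies on C.
Step 2: partial derivatives
  f_x(x, y) = -4*x - 1, f_y(x, y) = -4*y - 1.
  f_x(P) = -1, f_y(P) = 11 (gradient nonzero, so P is smooth).
Step 3: tangent line at P: -1·(x − 0) + 11·(y − -3) = 0.
Expanding: -x + 11*y + 33 = 0.


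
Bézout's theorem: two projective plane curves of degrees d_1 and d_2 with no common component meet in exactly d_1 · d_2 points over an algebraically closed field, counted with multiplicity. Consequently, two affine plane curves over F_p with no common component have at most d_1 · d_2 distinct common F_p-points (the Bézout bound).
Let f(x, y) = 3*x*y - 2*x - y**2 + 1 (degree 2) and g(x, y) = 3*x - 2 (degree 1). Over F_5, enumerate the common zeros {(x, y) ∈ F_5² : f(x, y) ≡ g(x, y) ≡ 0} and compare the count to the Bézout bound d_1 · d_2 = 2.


Common zeros: {(4, 3), (4, 4)}; count = 2; Bézout bound = 2.

deg(f) = 2, deg(g) = 1, so Bézout bound = 2.
Scan x ∈ F_5. For each x, list the y ∈ F_5 with f(x, y) ≡ 0 and those with g(x, y) ≡ 0 (mod 5); the common zeros in that column are the intersection.
  x = 0: f ≡ 0 at y ∈ {1, 4}; g ≡ 0 at y ∈ ∅; common: ∅.
  x = 1: f ≡ 0 at y ∈ {4}; g ≡ 0 at y ∈ ∅; common: ∅.
  x = 2: f ≡ 0 at y ∈ {2, 4}; g ≡ 0 at y ∈ ∅; common: ∅.
  x = 3: f ≡ 0 at y ∈ {0, 4}; g ≡ 0 at y ∈ ∅; common: ∅.
  x = 4: f ≡ 0 at y ∈ {3, 4}; g ≡ 0 at y ∈ {0, 1, 2, 3, 4}; common: {3, 4}.
Collecting: common zeros = {(4, 3), (4, 4)}, so the count is 2.
Comparison with the Bézout bound: 2 ≤ 2 = deg(f)·deg(g), as expected for curves with no common component (the bound is attained).


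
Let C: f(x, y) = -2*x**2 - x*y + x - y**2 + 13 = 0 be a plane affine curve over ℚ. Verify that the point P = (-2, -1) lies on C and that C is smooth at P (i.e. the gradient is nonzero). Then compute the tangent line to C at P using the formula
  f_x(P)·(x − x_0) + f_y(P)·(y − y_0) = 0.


Tangent line at P: 10*x + 4*y + 24 = 0.

Step 1: f(-2, -1) = 0, so P lies on C.
Step 2: partial derivatives
  f_x(x, y) = -4*x - y + 1, f_y(x, y) = -x - 2*y.
  f_x(P) = 10, f_y(P) = 4 (gradient nonzero, so P is smooth).
Step 3: tangent line at P: 10·(x − -2) + 4·(y − -1) = 0.
Expanding: 10*x + 4*y + 24 = 0.


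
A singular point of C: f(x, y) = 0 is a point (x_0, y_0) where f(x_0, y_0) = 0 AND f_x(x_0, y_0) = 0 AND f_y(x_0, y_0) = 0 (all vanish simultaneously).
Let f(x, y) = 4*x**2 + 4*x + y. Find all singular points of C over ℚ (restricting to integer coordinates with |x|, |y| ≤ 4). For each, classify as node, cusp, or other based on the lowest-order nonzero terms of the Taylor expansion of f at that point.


No singular points in the scanned grid; C is smooth there.

Compute partial derivatives:
  f_x = 8*x + 4.
  f_y = 1.
f_y = 1 is a nonzero constant, so f_y never vanishes: no point (x, y) can satisfy f = f_x = f_y = 0. In particular no (x, y) ∈ {−4, ..., 4}² is singular; the curve is smooth.


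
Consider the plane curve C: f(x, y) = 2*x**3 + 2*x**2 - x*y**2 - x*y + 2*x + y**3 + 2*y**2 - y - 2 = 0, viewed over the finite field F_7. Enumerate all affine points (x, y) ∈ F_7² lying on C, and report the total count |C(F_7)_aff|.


Affine F_7-points: {(0, 1), (0, 5), (0, 6), (2, 2), (2, 6), (4, 6), (5, 0), (6, 1), (6, 5)}; count = 9.

For each of the 49 pairs (x, y) ∈ F_7², evaluate f(x, y) mod 7. Record the zeros.
  x = 0: [0↦5, 1↦0, 2↦5, 3↦5, 4↦6, 5↦0, 6↦0]  zeros at y ∈ {1, 5, 6}
  x = 1: [0↦4, 1↦4, 2↦5, 3↦6, 4↦6, 5↦4, 6↦6]  zeros at y ∈ ∅
  x = 2: [0↦5, 1↦3, 2↦0, 3↦2, 4↦1, 5↦3, 6↦0]  zeros at y ∈ {2, 6}
  x = 3: [0↦6, 1↦2, 2↦2, 3↦5, 4↦3, 5↦2, 6↦1]  zeros at y ∈ ∅
  x = 4: [0↦5, 1↦6, 2↦2, 3↦6, 4↦3, 5↦6, 6↦0]  zeros at y ∈ {6}
  x = 5: [0↦0, 1↦6, 2↦5, 3↦3, 4↦6, 5↦6, 6↦2]  zeros at y ∈ {0}
  x = 6: [0↦3, 1↦0, 2↦2, 3↦1, 4↦3, 5↦0, 6↦5]  zeros at y ∈ {1, 5}
Collecting zeros: affine points = {(0, 1), (0, 5), (0, 6), (2, 2), (2, 6), (4, 6), (5, 0), (6, 1), (6, 5)}.
Total count |C(F_7)_aff| = 9.


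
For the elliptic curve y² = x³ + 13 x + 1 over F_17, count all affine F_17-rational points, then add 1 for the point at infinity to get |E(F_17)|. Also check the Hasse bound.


Affine points = {(0, 1), (0, 16), (1, 7), (1, 10), (2, 1), (2, 16), (3, 4), (3, 13), (4, 7), (4, 10), (5, 2), (5, 15), (10, 3), (10, 14), (11, 8), (11, 9), (12, 7), (12, 10), (13, 2), (13, 15), (15, 1), (15, 16), (16, 2), (16, 15)}; affine count = 24; |E(F_17)| = 25.

Discriminant check: Δ ∝ 4a³ + 27b² = 4·13³ + 27·1² = 4·2197 + 27·1 ≡ 9 (mod 17). Nonzero ⇒ E is nonsingular.
For each x ∈ F_17, compute rhs = x³ + 13·x + 1 mod 17, then count y ∈ F_17 with y² ≡ rhs.
  x = 0: rhs = 1, matching y values: 1, 16 (2 points).
  x = 1: rhs = 15, matching y values: 7, 10 (2 points).
  x = 2: rhs = 1, matching y values: 1, 16 (2 points).
  x = 3: rhs = 16, matching y values: 4, 13 (2 points).
  x = 4: rhs = 15, matching y values: 7, 10 (2 points).
  x = 5: rhs = 4, matching y values: 2, 15 (2 points).
  x = 6: rhs = 6, matching y values: none (0 points).
  x = 7: rhs = 10, matching y values: none (0 points).
  x = 8: rhs = 5, matching y values: none (0 points).
  x = 9: rhs = 14, matching y values: none (0 points).
  x = 10: rhs = 9, matching y values: 3, 14 (2 points).
  x = 11: rhs = 13, matching y values: 8, 9 (2 points).
  x = 12: rhs = 15, matching y values: 7, 10 (2 points).
  x = 13: rhs = 4, matching y values: 2, 15 (2 points).
  x = 14: rhs = 3, matching y values: none (0 points).
  x = 15: rhs = 1, matching y values: 1, 16 (2 points).
  x = 16: rhs = 4, matching y values: 2, 15 (2 points).
Total affine count: 24.
Full point count |E(F_17)| = 24 + 1 = 25.
Hasse bound: |25 − (17+1)| = |7| = 7 ≤ 2√17 ≈ 8.2462 ✓.


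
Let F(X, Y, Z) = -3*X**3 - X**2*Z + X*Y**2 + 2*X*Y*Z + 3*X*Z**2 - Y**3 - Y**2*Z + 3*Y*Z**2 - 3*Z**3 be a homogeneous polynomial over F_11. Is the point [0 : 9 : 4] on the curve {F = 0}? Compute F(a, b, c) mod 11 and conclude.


F(0,9,4) ≡ 1 (mod 11); P is NOT on the curve.

Evaluate F(0, 9, 4) term-by-term (mod 11).
  -3*X**3 ↦ -3·0·1·1 = 0
  -X**2*Z ↦ -1·0·1·4 = 0
  X*Y**2 ↦ 1·0·81·1 = 0
  2*X*Y*Z ↦ 2·0·9·4 = 0
  3*X*Z**2 ↦ 3·0·1·16 = 0
  -Y**3 ↦ -1·1·729·1 = -729
  -Y**2*Z ↦ -1·1·81·4 = -324
  3*Y*Z**2 ↦ 3·1·9·16 = 432
  -3*Z**3 ↦ -3·1·1·64 = -192
Sum: F(0, 9, 4) = (0) + (0) + (0) + (0) + (0) + (-729) + (-324) + (432) + (-192) = -813.
Reducing mod 11: -813 ≡ 1 (mod 11).
Since F(a, b, c) ≡ 1 ≠ 0 (mod 11), P does NOT lie on the curve.


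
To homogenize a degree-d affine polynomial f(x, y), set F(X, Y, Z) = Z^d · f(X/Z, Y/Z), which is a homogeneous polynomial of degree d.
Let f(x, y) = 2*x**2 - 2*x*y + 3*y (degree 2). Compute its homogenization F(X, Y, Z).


F(X, Y, Z) = 2*X**2 - 2*X*Y + 3*Y*Z

deg(f) = 2.
Substitute x = X/Z, y = Y/Z into f, then multiply by Z^2.
  monomial 2·x^2·y^0 ↦ 2·X^2·Y^0·Z^0.
  monomial -2·x^1·y^1 ↦ -2·X^1·Y^1·Z^0.
  monomial 3·x^0·y^1 ↦ 3·X^0·Y^1·Z^1.
Collecting: F(X, Y, Z) = 2*X**2 - 2*X*Y + 3*Y*Z.


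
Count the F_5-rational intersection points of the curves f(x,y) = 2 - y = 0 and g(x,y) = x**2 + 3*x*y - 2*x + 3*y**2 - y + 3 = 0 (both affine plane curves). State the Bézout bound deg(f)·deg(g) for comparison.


Common zeros: {(2, 2), (4, 2)}; count = 2; Bézout bound = 2.

deg(f) = 1, deg(g) = 2, so Bézout bound = 2.
Scan x ∈ F_5. For each x, list the y ∈ F_5 with f(x, y) ≡ 0 and those with g(x, y) ≡ 0 (mod 5); the common zeros in that column are the intersection.
  x = 0: f ≡ 0 at y ∈ {2}; g ≡ 0 at y ∈ {1}; common: ∅.
  x = 1: f ≡ 0 at y ∈ {2}; g ≡ 0 at y ∈ {3}; common: ∅.
  x = 2: f ≡ 0 at y ∈ {2}; g ≡ 0 at y ∈ {2, 3}; common: {2}.
  x = 3: f ≡ 0 at y ∈ {2}; g ≡ 0 at y ∈ ∅; common: ∅.
  x = 4: f ≡ 0 at y ∈ {2}; g ≡ 0 at y ∈ {1, 2}; common: {2}.
Collecting: common zeros = {(2, 2), (4, 2)}, so the count is 2.
Comparison with the Bézout bound: 2 ≤ 2 = deg(f)·deg(g), as expected for curves with no common component (the bound is attained).


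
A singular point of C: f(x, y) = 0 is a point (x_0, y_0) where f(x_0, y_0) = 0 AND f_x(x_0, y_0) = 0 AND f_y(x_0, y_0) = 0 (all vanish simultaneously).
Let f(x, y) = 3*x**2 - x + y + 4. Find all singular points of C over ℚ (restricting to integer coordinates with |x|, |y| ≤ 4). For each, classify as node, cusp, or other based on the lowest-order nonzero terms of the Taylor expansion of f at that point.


No singular points in the scanned grid; C is smooth there.

Compute partial derivatives:
  f_x = 6*x - 1.
  f_y = 1.
f_y = 1 is a nonzero constant, so f_y never vanishes: no point (x, y) can satisfy f = f_x = f_y = 0. In particular no (x, y) ∈ {−4, ..., 4}² is singular; the curve is smooth.


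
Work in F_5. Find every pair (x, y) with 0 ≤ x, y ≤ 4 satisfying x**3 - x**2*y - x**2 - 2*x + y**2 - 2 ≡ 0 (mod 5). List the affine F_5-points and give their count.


Affine F_5-points: {(2, 1), (2, 3), (3, 0), (3, 4), (4, 2), (4, 4)}; count = 6.

For each of the 25 pairs (x, y) ∈ F_5², evaluate f(x, y) mod 5. Record the zeros.
  x = 0: [0↦3, 1↦4, 2↦2, 3↦2, 4↦4]  zeros at y ∈ ∅
  x = 1: [0↦1, 1↦1, 2↦3, 3↦2, 4↦3]  zeros at y ∈ ∅
  x = 2: [0↦3, 1↦0, 2↦4, 3↦0, 4↦3]  zeros at y ∈ {1, 3}
  x = 3: [0↦0, 1↦2, 2↦1, 3↦2, 4↦0]  zeros at y ∈ {0, 4}
  x = 4: [0↦3, 1↦3, 2↦0, 3↦4, 4↦0]  zeros at y ∈ {2, 4}
Collecting zeros: affine points = {(2, 1), (2, 3), (3, 0), (3, 4), (4, 2), (4, 4)}.
Total count |C(F_5)_aff| = 6.


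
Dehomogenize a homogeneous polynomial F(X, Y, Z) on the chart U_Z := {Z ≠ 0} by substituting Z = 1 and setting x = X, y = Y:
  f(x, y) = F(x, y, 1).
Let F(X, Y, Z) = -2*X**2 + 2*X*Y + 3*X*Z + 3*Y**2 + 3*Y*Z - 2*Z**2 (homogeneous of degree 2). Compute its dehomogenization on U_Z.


f(x, y) = -2*x**2 + 2*x*y + 3*x + 3*y**2 + 3*y - 2

On U_Z we set Z = 1. Each monomial c·X^i·Y^j·Z^k in F becomes c·x^i·y^j·1^k = c·x^i·y^j.
Substituting Z = 1: F(X, Y, 1) = -2*x**2 + 2*x*y + 3*x + 3*y**2 + 3*y - 2.
Note: deg(f) ≤ deg(F) = 2; strict inequality happens when F is divisible by Z (lost terms).


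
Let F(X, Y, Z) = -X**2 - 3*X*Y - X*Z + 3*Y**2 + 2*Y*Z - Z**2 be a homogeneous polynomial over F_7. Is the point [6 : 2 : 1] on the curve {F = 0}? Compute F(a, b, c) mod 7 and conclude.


F(6,2,1) ≡ 0 (mod 7); P is on the curve.

Evaluate F(6, 2, 1) term-by-term (mod 7).
  -X**2 ↦ -1·36·1·1 = -36
  -3*X*Y ↦ -3·6·2·1 = -36
  -X*Z ↦ -1·6·1·1 = -6
  3*Y**2 ↦ 3·1·4·1 = 12
  2*Y*Z ↦ 2·1·2·1 = 4
  -Z**2 ↦ -1·1·1·1 = -1
Sum: F(6, 2, 1) = (-36) + (-36) + (-6) + (12) + (4) + (-1) = -63.
Reducing mod 7: -63 ≡ 0 (mod 7).
Since F(a, b, c) ≡ 0 (mod 7), P lies on the curve.


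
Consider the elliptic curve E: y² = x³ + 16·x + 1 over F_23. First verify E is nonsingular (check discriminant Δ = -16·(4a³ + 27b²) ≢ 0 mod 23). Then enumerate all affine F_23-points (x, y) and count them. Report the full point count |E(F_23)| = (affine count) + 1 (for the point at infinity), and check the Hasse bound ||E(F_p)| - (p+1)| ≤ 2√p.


Affine points = {(0, 1), (0, 22), (1, 8), (1, 15), (2, 8), (2, 15), (9, 0), (11, 6), (11, 17), (12, 9), (12, 14), (14, 5), (14, 18), (16, 11), (16, 12), (18, 7), (18, 16), (20, 8), (20, 15)}; affine count = 19; |E(F_23)| = 20.

Discriminant check: Δ ∝ 4a³ + 27b² = 4·16³ + 27·1² = 4·4096 + 27·1 ≡ 12 (mod 23). Nonzero ⇒ E is nonsingular.
For each x ∈ F_23, compute rhs = x³ + 16·x + 1 mod 23, then count y ∈ F_23 with y² ≡ rhs.
  x = 0: rhs = 1, matching y values: 1, 22 (2 points).
  x = 1: rhs = 18, matching y values: 8, 15 (2 points).
  x = 2: rhs = 18, matching y values: 8, 15 (2 points).
  x = 3: rhs = 7, matching y values: none (0 points).
  x = 4: rhs = 14, matching y values: none (0 points).
  x = 5: rhs = 22, matching y values: none (0 points).
  x = 6: rhs = 14, matching y values: none (0 points).
  x = 7: rhs = 19, matching y values: none (0 points).
  x = 8: rhs = 20, matching y values: none (0 points).
  x = 9: rhs = 0, matching y values: 0 (1 points).
  x = 10: rhs = 11, matching y values: none (0 points).
  x = 11: rhs = 13, matching y values: 6, 17 (2 points).
  x = 12: rhs = 12, matching y values: 9, 14 (2 points).
  x = 13: rhs = 14, matching y values: none (0 points).
  x = 14: rhs = 2, matching y values: 5, 18 (2 points).
  x = 15: rhs = 5, matching y values: none (0 points).
  x = 16: rhs = 6, matching y values: 11, 12 (2 points).
  x = 17: rhs = 11, matching y values: none (0 points).
  x = 18: rhs = 3, matching y values: 7, 16 (2 points).
  x = 19: rhs = 11, matching y values: none (0 points).
  x = 20: rhs = 18, matching y values: 8, 15 (2 points).
  x = 21: rhs = 7, matching y values: none (0 points).
  x = 22: rhs = 7, matching y values: none (0 points).
Total affine count: 19.
Full point count |E(F_23)| = 19 + 1 = 20.
Hasse bound: |20 − (23+1)| = |-4| = 4 ≤ 2√23 ≈ 9.5917 ✓.


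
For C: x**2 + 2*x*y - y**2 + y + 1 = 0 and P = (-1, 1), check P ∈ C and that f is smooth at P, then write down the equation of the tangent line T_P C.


Tangent line at P: 3 - 3*y = 0.

Step 1: f(-1, 1) = 0, so P lies on C.
Step 2: partial derivatives
  f_x(x, y) = 2*x + 2*y, f_y(x, y) = 2*x - 2*y + 1.
  f_x(P) = 0, f_y(P) = -3 (gradient nonzero, so P is smooth).
Step 3: tangent line at P: 0·(x − -1) + -3·(y − 1) = 0.
Expanding: 3 - 3*y = 0.


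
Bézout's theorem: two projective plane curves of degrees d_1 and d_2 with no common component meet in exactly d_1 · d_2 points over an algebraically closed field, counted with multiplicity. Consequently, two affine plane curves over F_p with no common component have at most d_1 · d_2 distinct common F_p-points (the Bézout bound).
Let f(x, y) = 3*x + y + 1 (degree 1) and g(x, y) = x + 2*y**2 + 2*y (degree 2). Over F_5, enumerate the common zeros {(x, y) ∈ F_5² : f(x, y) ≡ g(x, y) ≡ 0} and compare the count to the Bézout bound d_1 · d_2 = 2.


Common zeros: {(0, 4), (1, 1)}; count = 2; Bézout bound = 2.

deg(f) = 1, deg(g) = 2, so Bézout bound = 2.
Scan x ∈ F_5. For each x, list the y ∈ F_5 with f(x, y) ≡ 0 and those with g(x, y) ≡ 0 (mod 5); the common zeros in that column are the intersection.
  x = 0: f ≡ 0 at y ∈ {4}; g ≡ 0 at y ∈ {0, 4}; common: {4}.
  x = 1: f ≡ 0 at y ∈ {1}; g ≡ 0 at y ∈ {1, 3}; common: {1}.
  x = 2: f ≡ 0 at y ∈ {3}; g ≡ 0 at y ∈ ∅; common: ∅.
  x = 3: f ≡ 0 at y ∈ {0}; g ≡ 0 at y ∈ {2}; common: ∅.
  x = 4: f ≡ 0 at y ∈ {2}; g ≡ 0 at y ∈ ∅; common: ∅.
Collecting: common zeros = {(0, 4), (1, 1)}, so the count is 2.
Comparison with the Bézout bound: 2 ≤ 2 = deg(f)·deg(g), as expected for curves with no common component (the bound is attained).


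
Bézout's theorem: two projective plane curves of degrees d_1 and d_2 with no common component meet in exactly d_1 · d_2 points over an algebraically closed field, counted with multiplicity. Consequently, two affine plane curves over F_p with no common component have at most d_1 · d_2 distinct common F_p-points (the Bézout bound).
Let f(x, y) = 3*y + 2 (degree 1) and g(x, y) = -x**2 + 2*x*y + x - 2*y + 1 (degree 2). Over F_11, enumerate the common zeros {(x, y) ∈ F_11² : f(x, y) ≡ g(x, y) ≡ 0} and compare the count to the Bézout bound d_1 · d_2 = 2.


Common zeros: ∅; count = 0; Bézout bound = 2.

deg(f) = 1, deg(g) = 2, so Bézout bound = 2.
Scan x ∈ F_11. For each x, list the y ∈ F_11 with f(x, y) ≡ 0 and those with g(x, y) ≡ 0 (mod 11); the common zeros in that column are the intersection.
  x = 0: f ≡ 0 at y ∈ {3}; g ≡ 0 at y ∈ {6}; common: ∅.
  x = 1: f ≡ 0 at y ∈ {3}; g ≡ 0 at y ∈ ∅; common: ∅.
  x = 2: f ≡ 0 at y ∈ {3}; g ≡ 0 at y ∈ {6}; common: ∅.
  x = 3: f ≡ 0 at y ∈ {3}; g ≡ 0 at y ∈ {4}; common: ∅.
  x = 4: f ≡ 0 at y ∈ {3}; g ≡ 0 at y ∈ {0}; common: ∅.
  x = 5: f ≡ 0 at y ∈ {3}; g ≡ 0 at y ∈ {1}; common: ∅.
  x = 6: f ≡ 0 at y ∈ {3}; g ≡ 0 at y ∈ {4}; common: ∅.
  x = 7: f ≡ 0 at y ∈ {3}; g ≡ 0 at y ∈ {8}; common: ∅.
  x = 8: f ≡ 0 at y ∈ {3}; g ≡ 0 at y ∈ {0}; common: ∅.
  x = 9: f ≡ 0 at y ∈ {3}; g ≡ 0 at y ∈ {1}; common: ∅.
  x = 10: f ≡ 0 at y ∈ {3}; g ≡ 0 at y ∈ {8}; common: ∅.
Collecting: common zeros = ∅, so the count is 0.
Comparison with the Bézout bound: 0 ≤ 2 = deg(f)·deg(g), as expected for curves with no common component (the affine F_11-count falls short of the bound because intersections may lie at infinity, over extension fields, or carry multiplicity).


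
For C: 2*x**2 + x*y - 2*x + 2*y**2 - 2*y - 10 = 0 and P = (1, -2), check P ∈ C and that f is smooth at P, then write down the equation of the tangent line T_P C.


Tangent line at P: -9*y - 18 = 0.

Step 1: f(1, -2) = 0, so P lies on C.
Step 2: partial derivatives
  f_x(x, y) = 4*x + y - 2, f_y(x, y) = x + 4*y - 2.
  f_x(P) = 0, f_y(P) = -9 (gradient nonzero, so P is smooth).
Step 3: tangent line at P: 0·(x − 1) + -9·(y − -2) = 0.
Expanding: -9*y - 18 = 0.


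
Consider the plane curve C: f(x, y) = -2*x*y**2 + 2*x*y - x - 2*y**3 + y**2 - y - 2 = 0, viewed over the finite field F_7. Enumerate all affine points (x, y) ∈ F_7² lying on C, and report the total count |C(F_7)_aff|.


Affine F_7-points: {(1, 2), (1, 3), (1, 5), (2, 4), (3, 1), (5, 0), (6, 6)}; count = 7.

For each of the 49 pairs (x, y) ∈ F_7², evaluate f(x, y) mod 7. Record the zeros.
  x = 0: [0↦5, 1↦3, 2↦5, 3↦6, 4↦1, 5↦6, 6↦2]  zeros at y ∈ ∅
  x = 1: [0↦4, 1↦2, 2↦0, 3↦0, 4↦4, 5↦0, 6↦4]  zeros at y ∈ {2, 3, 5}
  x = 2: [0↦3, 1↦1, 2↦2, 3↦1, 4↦0, 5↦1, 6↦6]  zeros at y ∈ {4}
  x = 3: [0↦2, 1↦0, 2↦4, 3↦2, 4↦3, 5↦2, 6↦1]  zeros at y ∈ {1}
  x = 4: [0↦1, 1↦6, 2↦6, 3↦3, 4↦6, 5↦3, 6↦3]  zeros at y ∈ ∅
  x = 5: [0↦0, 1↦5, 2↦1, 3↦4, 4↦2, 5↦4, 6↦5]  zeros at y ∈ {0}
  x = 6: [0↦6, 1↦4, 2↦3, 3↦5, 4↦5, 5↦5, 6↦0]  zeros at y ∈ {6}
Collecting zeros: affine points = {(1, 2), (1, 3), (1, 5), (2, 4), (3, 1), (5, 0), (6, 6)}.
Total count |C(F_7)_aff| = 7.
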